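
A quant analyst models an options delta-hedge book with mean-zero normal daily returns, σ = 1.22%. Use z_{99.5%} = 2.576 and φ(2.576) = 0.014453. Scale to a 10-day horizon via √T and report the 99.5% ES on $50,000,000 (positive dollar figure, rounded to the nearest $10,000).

$5,580,000

σ_{10d} = 1.22% × √10 = 3.858%.
ES multiplier = φ(z)/(1−α) = 0.014453/0.005 = 2.891.
ES = 3.858% × 2.891 = 11.153%; on $50,000,000: $5,576,500.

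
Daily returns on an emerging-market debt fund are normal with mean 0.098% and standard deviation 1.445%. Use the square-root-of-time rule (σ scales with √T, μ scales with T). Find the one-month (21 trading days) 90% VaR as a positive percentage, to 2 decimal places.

At 90%, z = 1.282.
σ_{21d} = 1.445% × √21 = 6.622%; μ_{21d} = 21 × 0.098% = 2.058%.
VaR = −(2.058%) + 1.282 × 6.622% = 6.431%.

6.43%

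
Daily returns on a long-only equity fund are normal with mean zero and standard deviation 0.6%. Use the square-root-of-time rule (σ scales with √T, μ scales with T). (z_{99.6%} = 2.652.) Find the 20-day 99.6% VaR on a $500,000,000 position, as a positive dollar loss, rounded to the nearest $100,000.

σ_{20d} = 0.6% × √20 = 2.683%.
VaR = 2.652 × 2.683% = 7.115%.
On $500,000,000: 0.07115 × $500,000,000 = $35,575,000.

$35,600,000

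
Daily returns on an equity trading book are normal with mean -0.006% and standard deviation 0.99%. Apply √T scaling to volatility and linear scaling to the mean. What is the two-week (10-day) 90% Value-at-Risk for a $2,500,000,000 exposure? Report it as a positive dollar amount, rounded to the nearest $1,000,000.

$102,000,000

At 90%, z = 1.282.
σ_{10d} = 0.99% × √10 = 3.131%; μ_{10d} = 10 × -0.006% = -0.060%.
VaR = −(-0.060%) + 1.282 × 3.131% = 4.074%.
On $2,500,000,000: 0.04074 × $2,500,000,000 = $101,850,000.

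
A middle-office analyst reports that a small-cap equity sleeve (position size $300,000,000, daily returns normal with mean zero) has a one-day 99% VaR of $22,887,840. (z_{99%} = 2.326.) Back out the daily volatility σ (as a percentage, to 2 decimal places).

VaR as a fraction: $22,887,840 / $300,000,000 = 7.629%.
σ = VaR / z = 7.629% / 2.326 = 3.280%.

3.28%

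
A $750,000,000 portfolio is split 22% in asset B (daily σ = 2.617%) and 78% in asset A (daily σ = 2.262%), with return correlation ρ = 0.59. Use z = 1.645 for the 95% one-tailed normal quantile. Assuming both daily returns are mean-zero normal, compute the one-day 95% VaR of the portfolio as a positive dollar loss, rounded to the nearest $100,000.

$26,600,000

σ_p² = 0.22²·2.617² + 0.78²·2.262² + 2·0.59·0.22·0.78·2.617·2.262 = 4.6431 (%²).
σ_p = √4.6431 = 2.155%.
VaR = 1.645 × 2.155% = 3.545%; on $750,000,000 that is $26,587,500.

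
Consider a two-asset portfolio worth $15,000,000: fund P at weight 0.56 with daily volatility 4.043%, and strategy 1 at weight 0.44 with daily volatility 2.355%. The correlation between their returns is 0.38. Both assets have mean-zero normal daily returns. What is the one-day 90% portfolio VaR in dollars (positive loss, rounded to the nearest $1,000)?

$543,000

σ_p² = 0.56²·4.043² + 0.44²·2.355² + 2·0.38·0.56·0.44·4.043·2.355 = 7.9828 (%²).
σ_p = √7.9828 = 2.825%.
At 90%, z = 1.282.
VaR = 1.282 × 2.825% = 3.622%; on $15,000,000 that is $543,300.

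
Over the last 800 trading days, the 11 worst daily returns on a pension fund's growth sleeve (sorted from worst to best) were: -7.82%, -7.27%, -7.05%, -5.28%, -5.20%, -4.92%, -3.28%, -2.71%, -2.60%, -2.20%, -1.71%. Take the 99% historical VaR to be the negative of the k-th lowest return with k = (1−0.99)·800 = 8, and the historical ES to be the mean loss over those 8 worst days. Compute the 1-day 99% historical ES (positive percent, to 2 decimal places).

5.44%

The 8 worst returns sum to -43.53%.
ES = −(-43.53%) / 8 = 5.44125% ≈ 5.44%.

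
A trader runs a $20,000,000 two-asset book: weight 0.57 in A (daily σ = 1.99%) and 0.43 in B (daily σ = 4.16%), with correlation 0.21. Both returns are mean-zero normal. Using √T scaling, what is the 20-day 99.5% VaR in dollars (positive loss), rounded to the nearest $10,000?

$5,320,000

σ_p = √(0.57²·1.99² + 0.43²·4.16² + 2·0.21·0.57·0.43·1.99·4.16) = 2.311%.
σ_{20d} = 2.311% × √20 = 10.335%.
z(99.5%) = 2.576.
VaR = 2.576 × 10.335% = 26.623%; on $20,000,000 that is $5,324,600.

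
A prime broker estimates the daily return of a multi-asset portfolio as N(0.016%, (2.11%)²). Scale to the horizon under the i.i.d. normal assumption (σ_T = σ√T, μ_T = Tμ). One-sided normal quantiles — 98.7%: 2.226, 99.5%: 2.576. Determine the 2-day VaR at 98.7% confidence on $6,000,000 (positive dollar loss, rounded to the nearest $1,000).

σ_{2d} = 2.11% × √2 = 2.984%; μ_{2d} = 2 × 0.016% = 0.032%.
VaR = −(0.032%) + 2.226 × 2.984% = 6.610%.
On $6,000,000: 0.06610 × $6,000,000 = $396,600.

$397,000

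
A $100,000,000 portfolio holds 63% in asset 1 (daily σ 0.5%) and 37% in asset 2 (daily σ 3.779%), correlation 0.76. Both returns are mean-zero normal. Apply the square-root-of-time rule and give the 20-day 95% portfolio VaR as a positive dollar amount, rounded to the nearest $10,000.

$12,140,000

σ_p = √(0.63²·0.5² + 0.37²·3.779² + 2·0.76·0.63·0.37·0.5·3.779) = 1.650%.
σ_{20d} = 1.650% × √20 = 7.379%.
z(95%) = 1.645.
VaR = 1.645 × 7.379% = 12.138%; on $100,000,000 that is $12,138,000.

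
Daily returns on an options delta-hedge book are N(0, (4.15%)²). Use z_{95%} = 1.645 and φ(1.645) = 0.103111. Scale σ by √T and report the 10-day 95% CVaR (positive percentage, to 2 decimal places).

27.06%

σ_{10d} = 4.15% × √10 = 13.123%.
ES multiplier = φ(z)/(1−α) = 0.103111/0.05 = 2.062.
ES = 13.123% × 2.062 = 27.060%.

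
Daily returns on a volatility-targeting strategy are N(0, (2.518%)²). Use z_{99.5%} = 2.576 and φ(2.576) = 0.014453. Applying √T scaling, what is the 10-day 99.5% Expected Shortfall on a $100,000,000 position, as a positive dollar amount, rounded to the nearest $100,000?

σ_{10d} = 2.518% × √10 = 7.963%.
ES multiplier = φ(z)/(1−α) = 0.014453/0.005 = 2.891.
ES = 7.963% × 2.891 = 23.021%; on $100,000,000: $23,021,000.

$23,000,000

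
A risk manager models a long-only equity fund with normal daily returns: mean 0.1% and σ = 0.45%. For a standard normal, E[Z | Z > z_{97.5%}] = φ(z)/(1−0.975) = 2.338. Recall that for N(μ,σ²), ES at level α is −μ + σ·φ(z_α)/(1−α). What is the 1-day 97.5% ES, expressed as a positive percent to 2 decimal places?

ES = −(0.1%) + 0.45% × 2.338 = 0.952%.

0.95%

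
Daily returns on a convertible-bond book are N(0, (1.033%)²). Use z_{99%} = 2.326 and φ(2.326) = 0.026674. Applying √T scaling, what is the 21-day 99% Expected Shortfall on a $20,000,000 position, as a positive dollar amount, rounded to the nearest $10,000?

$2,530,000

σ_{21d} = 1.033% × √21 = 4.734%.
ES multiplier = φ(z)/(1−α) = 0.026674/0.01 = 2.667.
ES = 4.734% × 2.667 = 12.626%; on $20,000,000: $2,525,200.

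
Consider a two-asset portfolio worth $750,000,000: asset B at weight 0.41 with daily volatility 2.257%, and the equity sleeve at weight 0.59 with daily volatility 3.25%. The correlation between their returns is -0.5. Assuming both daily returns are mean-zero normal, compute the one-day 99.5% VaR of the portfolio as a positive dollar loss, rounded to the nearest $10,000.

σ_p² = 0.41²·2.257² + 0.59²·3.25² + 2·-0.5·0.41·0.59·2.257·3.25 = 2.7587 (%²).
σ_p = √2.7587 = 1.661%.
At 99.5%, z = 2.576.
VaR = 2.576 × 1.661% = 4.279%; on $750,000,000 that is $32,092,500.

$32,090,000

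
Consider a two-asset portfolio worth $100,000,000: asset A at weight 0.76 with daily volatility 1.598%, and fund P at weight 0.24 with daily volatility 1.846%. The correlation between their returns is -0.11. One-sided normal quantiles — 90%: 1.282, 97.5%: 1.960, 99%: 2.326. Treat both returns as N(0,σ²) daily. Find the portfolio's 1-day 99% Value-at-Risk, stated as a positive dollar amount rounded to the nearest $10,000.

$2,900,000

σ_p² = 0.76²·1.598² + 0.24²·1.846² + 2·-0.11·0.76·0.24·1.598·1.846 = 1.5529 (%²).
σ_p = √1.5529 = 1.246%.
VaR = 2.326 × 1.246% = 2.898%; on $100,000,000 that is $2,898,000.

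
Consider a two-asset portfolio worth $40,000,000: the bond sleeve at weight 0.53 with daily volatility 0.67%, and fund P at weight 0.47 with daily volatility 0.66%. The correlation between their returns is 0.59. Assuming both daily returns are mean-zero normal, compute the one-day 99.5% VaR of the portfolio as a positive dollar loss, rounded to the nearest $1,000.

$612,000

σ_p² = 0.53²·0.67² + 0.47²·0.66² + 2·0.59·0.53·0.47·0.67·0.66 = 0.3523 (%²).
σ_p = √0.3523 = 0.594%.
At 99.5%, z = 2.576.
VaR = 2.576 × 0.594% = 1.530%; on $40,000,000 that is $612,000.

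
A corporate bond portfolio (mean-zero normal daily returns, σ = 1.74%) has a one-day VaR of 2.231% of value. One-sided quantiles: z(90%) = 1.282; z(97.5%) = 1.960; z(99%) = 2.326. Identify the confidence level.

90%

Implied z = VaR/σ = 2.231 / 1.74 = 1.282.
This matches z(90%) = 1.282.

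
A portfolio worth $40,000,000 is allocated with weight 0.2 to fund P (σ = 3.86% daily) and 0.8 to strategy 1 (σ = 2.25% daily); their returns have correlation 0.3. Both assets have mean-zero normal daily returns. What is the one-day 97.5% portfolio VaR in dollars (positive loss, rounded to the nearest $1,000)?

$1,694,000

σ_p² = 0.2²·3.86² + 0.8²·2.25² + 2·0.3·0.2·0.8·3.86·2.25 = 4.6697 (%²).
σ_p = √4.6697 = 2.161%.
At 97.5%, z = 1.960.
VaR = 1.960 × 2.161% = 4.236%; on $40,000,000 that is $1,694,400.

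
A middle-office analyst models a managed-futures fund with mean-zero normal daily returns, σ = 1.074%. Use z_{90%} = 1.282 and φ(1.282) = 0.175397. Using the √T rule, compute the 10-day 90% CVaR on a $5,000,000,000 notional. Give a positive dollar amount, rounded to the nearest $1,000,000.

$298,000,000

σ_{10d} = 1.074% × √10 = 3.396%.
ES multiplier = φ(z)/(1−α) = 0.175397/0.1 = 1.754.
ES = 3.396% × 1.754 = 5.957%; on $5,000,000,000: $297,850,000.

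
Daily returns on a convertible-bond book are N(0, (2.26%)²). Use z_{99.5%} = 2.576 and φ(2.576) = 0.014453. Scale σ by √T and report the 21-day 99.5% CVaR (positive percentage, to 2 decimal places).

σ_{21d} = 2.26% × √21 = 10.357%.
ES multiplier = φ(z)/(1−α) = 0.014453/0.005 = 2.891.
ES = 10.357% × 2.891 = 29.942%.

29.94%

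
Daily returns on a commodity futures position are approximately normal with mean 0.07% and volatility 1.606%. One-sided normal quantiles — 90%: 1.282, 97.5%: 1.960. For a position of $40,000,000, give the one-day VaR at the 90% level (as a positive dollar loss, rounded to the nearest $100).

VaR = −μ + z·σ = −(0.07%) + 1.282 × 1.606% = 1.989%.
On $40,000,000: 0.01989 × $40,000,000 = $795,600.

$795,600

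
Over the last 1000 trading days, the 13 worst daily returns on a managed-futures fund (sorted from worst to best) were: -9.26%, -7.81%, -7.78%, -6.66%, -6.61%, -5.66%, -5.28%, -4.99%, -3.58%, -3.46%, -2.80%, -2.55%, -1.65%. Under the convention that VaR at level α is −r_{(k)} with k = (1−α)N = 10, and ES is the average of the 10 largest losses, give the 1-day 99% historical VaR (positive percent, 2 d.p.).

3.46%

k = 10; the 10th lowest return is -3.46%, so VaR = 3.46%.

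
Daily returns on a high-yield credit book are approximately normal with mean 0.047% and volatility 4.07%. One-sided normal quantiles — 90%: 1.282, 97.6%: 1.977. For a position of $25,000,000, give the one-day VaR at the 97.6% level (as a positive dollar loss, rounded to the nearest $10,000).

VaR = −μ + z·σ = −(0.047%) + 1.977 × 4.07% = 7.999%.
On $25,000,000: 0.07999 × $25,000,000 = $1,999,750.

$2,000,000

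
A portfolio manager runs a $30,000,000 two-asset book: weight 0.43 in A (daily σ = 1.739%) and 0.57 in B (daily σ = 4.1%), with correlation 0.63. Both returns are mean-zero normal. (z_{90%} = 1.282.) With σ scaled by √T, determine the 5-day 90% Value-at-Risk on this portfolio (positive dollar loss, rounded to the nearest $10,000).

σ_p = √(0.43²·1.739² + 0.57²·4.1² + 2·0.63·0.43·0.57·1.739·4.1) = 2.868%.
σ_{5d} = 2.868% × √5 = 6.413%.
VaR = 1.282 × 6.413% = 8.221%; on $30,000,000 that is $2,466,300.

$2,470,000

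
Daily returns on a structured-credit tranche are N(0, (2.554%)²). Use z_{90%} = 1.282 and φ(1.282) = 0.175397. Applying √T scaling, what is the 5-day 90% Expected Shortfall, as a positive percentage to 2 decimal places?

σ_{5d} = 2.554% × √5 = 5.711%.
ES multiplier = φ(z)/(1−α) = 0.175397/0.1 = 1.754.
ES = 5.711% × 1.754 = 10.017%.

10.02%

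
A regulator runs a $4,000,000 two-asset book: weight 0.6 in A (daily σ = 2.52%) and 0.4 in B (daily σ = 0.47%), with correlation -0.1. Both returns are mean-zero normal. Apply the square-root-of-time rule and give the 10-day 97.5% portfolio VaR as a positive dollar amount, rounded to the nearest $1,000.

$373,000

σ_p = √(0.6²·2.52² + 0.4²·0.47² + 2·-0.1·0.6·0.4·2.52·0.47) = 1.505%.
σ_{10d} = 1.505% × √10 = 4.759%.
z(97.5%) = 1.960.
VaR = 1.960 × 4.759% = 9.328%; on $4,000,000 that is $373,120.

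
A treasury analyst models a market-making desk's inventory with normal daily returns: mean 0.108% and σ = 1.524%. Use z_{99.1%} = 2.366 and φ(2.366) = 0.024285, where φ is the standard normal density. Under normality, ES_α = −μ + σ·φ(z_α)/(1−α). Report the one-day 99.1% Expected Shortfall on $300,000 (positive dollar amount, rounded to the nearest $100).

$12,000

Tail multiplier: φ(z)/(1−α) = 0.024285 / 0.009 = 2.698.
ES = −(0.108%) + 1.524% × 2.698 = 4.004%.
On $300,000: 0.04004 × $300,000 = $12,012.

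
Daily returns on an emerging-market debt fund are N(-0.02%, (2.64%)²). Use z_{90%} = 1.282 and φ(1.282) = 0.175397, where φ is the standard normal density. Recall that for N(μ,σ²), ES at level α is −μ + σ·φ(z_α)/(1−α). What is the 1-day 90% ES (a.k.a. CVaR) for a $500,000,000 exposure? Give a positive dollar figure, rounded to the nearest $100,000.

$23,300,000

Tail multiplier: φ(z)/(1−α) = 0.175397 / 0.1 = 1.754.
ES = −(-0.02%) + 2.64% × 1.754 = 4.651%.
On $500,000,000: 0.04651 × $500,000,000 = $23,255,000.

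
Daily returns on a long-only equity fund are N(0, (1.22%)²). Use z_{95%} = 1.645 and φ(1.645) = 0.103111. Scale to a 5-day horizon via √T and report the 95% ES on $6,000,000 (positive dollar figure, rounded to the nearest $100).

$337,500

σ_{5d} = 1.22% × √5 = 2.728%.
ES multiplier = φ(z)/(1−α) = 0.103111/0.05 = 2.062.
ES = 2.728% × 2.062 = 5.625%; on $6,000,000: $337,500.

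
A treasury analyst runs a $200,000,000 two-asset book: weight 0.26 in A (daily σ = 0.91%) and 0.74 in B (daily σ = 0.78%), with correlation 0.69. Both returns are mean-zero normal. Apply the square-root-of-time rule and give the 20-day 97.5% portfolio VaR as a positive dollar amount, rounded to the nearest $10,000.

σ_p = √(0.26²·0.91² + 0.74²·0.78² + 2·0.69·0.26·0.74·0.91·0.78) = 0.760%.
σ_{20d} = 0.760% × √20 = 3.399%.
z(97.5%) = 1.960.
VaR = 1.960 × 3.399% = 6.662%; on $200,000,000 that is $13,324,000.

$13,320,000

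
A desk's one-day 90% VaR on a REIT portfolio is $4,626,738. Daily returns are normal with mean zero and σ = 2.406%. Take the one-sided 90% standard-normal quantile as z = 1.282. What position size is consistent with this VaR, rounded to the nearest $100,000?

$150,000,000

VaR as a fraction of value: z·σ = 1.282 × 2.406% = 3.08449%.
Position = $4,626,738 / 0.0308449 = $150,000,000.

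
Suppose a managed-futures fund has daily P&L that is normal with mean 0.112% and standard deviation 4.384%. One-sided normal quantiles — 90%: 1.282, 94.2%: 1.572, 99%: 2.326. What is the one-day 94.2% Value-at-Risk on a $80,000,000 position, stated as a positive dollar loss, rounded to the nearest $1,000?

VaR = −μ + z·σ = −(0.112%) + 1.572 × 4.384% = 6.780%.
On $80,000,000: 0.06780 × $80,000,000 = $5,424,000.

$5,424,000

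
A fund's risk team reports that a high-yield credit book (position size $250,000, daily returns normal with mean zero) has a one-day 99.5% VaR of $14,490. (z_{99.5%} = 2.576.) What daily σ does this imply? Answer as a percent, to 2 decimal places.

VaR as a fraction: $14,490 / $250,000 = 5.796%.
σ = VaR / z = 5.796% / 2.576 = 2.250%.

2.25%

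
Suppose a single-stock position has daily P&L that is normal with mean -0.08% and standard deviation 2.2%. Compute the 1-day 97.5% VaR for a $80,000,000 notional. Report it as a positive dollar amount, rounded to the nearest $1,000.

At 97.5% one-sided, z = 1.960.
VaR = −μ + z·σ = −(-0.08%) + 1.960 × 2.2% = 4.392%.
On $80,000,000: 0.04392 × $80,000,000 = $3,513,600.

$3,514,000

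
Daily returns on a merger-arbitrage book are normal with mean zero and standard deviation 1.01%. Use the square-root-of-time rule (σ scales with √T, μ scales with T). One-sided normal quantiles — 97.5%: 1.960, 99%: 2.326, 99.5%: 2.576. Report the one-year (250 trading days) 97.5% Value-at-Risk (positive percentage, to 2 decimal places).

31.30%

σ_{250d} = 1.01% × √250 = 15.970%.
VaR = 1.960 × 15.970% = 31.301%.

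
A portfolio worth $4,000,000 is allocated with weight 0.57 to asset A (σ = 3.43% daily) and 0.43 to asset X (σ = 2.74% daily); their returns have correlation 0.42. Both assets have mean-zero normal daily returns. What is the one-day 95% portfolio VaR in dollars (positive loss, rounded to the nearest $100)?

σ_p² = 0.57²·3.43² + 0.43²·2.74² + 2·0.42·0.57·0.43·3.43·2.74 = 7.1455 (%²).
σ_p = √7.1455 = 2.673%.
At 95%, z = 1.645.
VaR = 1.645 × 2.673% = 4.397%; on $4,000,000 that is $175,880.

$175,900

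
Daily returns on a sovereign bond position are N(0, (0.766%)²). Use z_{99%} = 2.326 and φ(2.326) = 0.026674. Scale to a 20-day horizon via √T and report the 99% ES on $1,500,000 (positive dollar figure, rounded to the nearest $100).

σ_{20d} = 0.766% × √20 = 3.426%.
ES multiplier = φ(z)/(1−α) = 0.026674/0.01 = 2.667.
ES = 3.426% × 2.667 = 9.137%; on $1,500,000: $137,055.

$137,100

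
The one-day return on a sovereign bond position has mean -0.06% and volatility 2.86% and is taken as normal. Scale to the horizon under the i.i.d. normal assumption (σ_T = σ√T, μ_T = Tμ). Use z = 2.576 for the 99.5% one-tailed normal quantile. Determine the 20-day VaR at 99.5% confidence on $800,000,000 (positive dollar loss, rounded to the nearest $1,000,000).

σ_{20d} = 2.86% × √20 = 12.790%; μ_{20d} = 20 × -0.06% = -1.200%.
VaR = −(-1.200%) + 2.576 × 12.790% = 34.147%.
On $800,000,000: 0.34147 × $800,000,000 = $273,176,000.

$273,000,000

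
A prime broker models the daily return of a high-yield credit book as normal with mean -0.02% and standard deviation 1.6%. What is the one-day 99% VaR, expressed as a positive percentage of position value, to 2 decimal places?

3.74%

At 99% one-sided, z = 2.326.
VaR = −μ + z·σ = −(-0.02%) + 2.326 × 1.6% = 3.742%.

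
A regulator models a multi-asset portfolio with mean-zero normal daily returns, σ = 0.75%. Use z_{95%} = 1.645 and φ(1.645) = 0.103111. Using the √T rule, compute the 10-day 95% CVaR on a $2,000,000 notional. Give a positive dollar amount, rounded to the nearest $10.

σ_{10d} = 0.75% × √10 = 2.372%.
ES multiplier = φ(z)/(1−α) = 0.103111/0.05 = 2.062.
ES = 2.372% × 2.062 = 4.891%; on $2,000,000: $97,820.

$97,820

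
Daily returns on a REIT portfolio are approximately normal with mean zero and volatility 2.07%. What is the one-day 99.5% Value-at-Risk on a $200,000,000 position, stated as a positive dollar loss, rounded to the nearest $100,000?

At 99.5% one-sided, z = 2.576.
VaR = z·σ = 2.576 × 2.07% = 5.332%.
On $200,000,000: 0.05332 × $200,000,000 = $10,664,000.

$10,700,000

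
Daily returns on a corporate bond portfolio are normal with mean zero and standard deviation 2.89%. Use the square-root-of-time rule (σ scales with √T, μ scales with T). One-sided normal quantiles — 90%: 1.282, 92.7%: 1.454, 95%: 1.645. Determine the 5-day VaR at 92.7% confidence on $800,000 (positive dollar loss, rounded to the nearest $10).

σ_{5d} = 2.89% × √5 = 6.462%.
VaR = 1.454 × 6.462% = 9.396%.
On $800,000: 0.09396 × $800,000 = $75,168.

$75,170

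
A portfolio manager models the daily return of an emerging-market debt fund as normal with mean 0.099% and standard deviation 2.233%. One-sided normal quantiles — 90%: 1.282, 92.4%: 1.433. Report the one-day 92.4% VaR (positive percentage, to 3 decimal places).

VaR = −μ + z·σ = −(0.099%) + 1.433 × 2.233% = 3.101%.

3.101%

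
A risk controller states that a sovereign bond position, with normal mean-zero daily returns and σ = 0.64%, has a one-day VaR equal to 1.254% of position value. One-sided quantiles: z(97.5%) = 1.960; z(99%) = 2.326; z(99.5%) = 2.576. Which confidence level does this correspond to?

Implied z = VaR/σ = 1.254 / 0.64 = 1.959.
This matches z(97.5%) = 1.960.

97.5%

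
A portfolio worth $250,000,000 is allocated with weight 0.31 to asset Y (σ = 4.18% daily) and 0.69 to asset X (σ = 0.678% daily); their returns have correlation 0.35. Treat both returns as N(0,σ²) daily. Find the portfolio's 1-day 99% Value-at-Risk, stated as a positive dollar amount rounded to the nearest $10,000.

σ_p² = 0.31²·4.18² + 0.69²·0.678² + 2·0.35·0.31·0.69·4.18·0.678 = 2.3223 (%²).
σ_p = √2.3223 = 1.524%.
At 99%, z = 2.326.
VaR = 2.326 × 1.524% = 3.545%; on $250,000,000 that is $8,862,500.

$8,860,000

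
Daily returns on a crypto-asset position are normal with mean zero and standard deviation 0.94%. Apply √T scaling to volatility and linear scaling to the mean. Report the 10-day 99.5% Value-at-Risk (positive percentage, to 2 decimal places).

At 99.5%, z = 2.576.
σ_{10d} = 0.94% × √10 = 2.973%.
VaR = 2.576 × 2.973% = 7.658%.

7.66%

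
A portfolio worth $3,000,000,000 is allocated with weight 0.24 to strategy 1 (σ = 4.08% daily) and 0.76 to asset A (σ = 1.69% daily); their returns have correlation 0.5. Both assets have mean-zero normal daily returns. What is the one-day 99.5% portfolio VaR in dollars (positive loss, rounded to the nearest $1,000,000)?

$152,000,000

σ_p² = 0.24²·4.08² + 0.76²·1.69² + 2·0.5·0.24·0.76·4.08·1.69 = 3.8662 (%²).
σ_p = √3.8662 = 1.966%.
At 99.5%, z = 2.576.
VaR = 2.576 × 1.966% = 5.064%; on $3,000,000,000 that is $151,920,000.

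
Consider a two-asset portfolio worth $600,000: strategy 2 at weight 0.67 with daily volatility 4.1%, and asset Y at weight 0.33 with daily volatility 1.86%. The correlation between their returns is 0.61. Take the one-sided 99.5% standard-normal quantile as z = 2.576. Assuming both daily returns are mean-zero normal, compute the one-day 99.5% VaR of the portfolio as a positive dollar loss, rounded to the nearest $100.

$48,800

σ_p² = 0.67²·4.1² + 0.33²·1.86² + 2·0.61·0.67·0.33·4.1·1.86 = 9.9798 (%²).
σ_p = √9.9798 = 3.159%.
VaR = 2.576 × 3.159% = 8.138%; on $600,000 that is $48,828.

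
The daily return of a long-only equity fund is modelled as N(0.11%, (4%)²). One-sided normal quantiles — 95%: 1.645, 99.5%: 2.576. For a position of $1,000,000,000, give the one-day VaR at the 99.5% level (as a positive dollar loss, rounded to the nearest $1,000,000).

$102,000,000

VaR = −μ + z·σ = −(0.11%) + 2.576 × 4% = 10.194%.
On $1,000,000,000: 0.10194 × $1,000,000,000 = $101,940,000.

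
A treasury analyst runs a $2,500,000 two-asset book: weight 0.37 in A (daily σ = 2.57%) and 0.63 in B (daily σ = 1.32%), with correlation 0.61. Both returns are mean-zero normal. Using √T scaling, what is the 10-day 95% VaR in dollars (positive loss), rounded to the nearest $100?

σ_p = √(0.37²·2.57² + 0.63²·1.32² + 2·0.61·0.37·0.63·2.57·1.32) = 1.600%.
σ_{10d} = 1.600% × √10 = 5.060%.
z(95%) = 1.645.
VaR = 1.645 × 5.060% = 8.324%; on $2,500,000 that is $208,100.

$208,100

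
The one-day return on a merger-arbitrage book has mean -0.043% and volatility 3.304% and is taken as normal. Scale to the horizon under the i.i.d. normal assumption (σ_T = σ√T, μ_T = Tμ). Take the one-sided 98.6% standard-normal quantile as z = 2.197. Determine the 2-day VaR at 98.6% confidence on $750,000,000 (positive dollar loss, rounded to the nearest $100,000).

σ_{2d} = 3.304% × √2 = 4.673%; μ_{2d} = 2 × -0.043% = -0.086%.
VaR = −(-0.086%) + 2.197 × 4.673% = 10.353%.
On $750,000,000: 0.10353 × $750,000,000 = $77,647,500.

$77,600,000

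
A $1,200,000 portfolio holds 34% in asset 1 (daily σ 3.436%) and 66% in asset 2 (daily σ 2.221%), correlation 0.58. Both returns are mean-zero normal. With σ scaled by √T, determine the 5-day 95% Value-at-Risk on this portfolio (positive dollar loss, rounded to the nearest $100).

σ_p = √(0.34²·3.436² + 0.66²·2.221² + 2·0.58·0.34·0.66·3.436·2.221) = 2.345%.
σ_{5d} = 2.345% × √5 = 5.244%.
z(95%) = 1.645.
VaR = 1.645 × 5.244% = 8.626%; on $1,200,000 that is $103,512.

$103,500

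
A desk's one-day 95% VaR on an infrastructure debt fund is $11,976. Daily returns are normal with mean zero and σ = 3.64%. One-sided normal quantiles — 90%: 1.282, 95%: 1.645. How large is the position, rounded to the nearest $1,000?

VaR as a fraction of value: z·σ = 1.645 × 3.64% = 5.9878%.
Position = $11,976 / 0.059878 = $200,007.

$200,000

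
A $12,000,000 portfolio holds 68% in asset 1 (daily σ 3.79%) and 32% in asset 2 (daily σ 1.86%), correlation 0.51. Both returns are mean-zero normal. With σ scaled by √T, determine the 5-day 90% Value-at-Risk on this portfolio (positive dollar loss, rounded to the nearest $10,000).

σ_p = √(0.68²·3.79² + 0.32²·1.86² + 2·0.51·0.68·0.32·3.79·1.86) = 2.926%.
σ_{5d} = 2.926% × √5 = 6.543%.
z(90%) = 1.282.
VaR = 1.282 × 6.543% = 8.388%; on $12,000,000 that is $1,006,560.

$1,010,000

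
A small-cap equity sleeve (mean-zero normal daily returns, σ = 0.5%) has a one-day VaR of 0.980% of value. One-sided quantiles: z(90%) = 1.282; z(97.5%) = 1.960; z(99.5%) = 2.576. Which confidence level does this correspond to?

97.5%

Implied z = VaR/σ = 0.980 / 0.5 = 1.960.
This matches z(97.5%) = 1.960.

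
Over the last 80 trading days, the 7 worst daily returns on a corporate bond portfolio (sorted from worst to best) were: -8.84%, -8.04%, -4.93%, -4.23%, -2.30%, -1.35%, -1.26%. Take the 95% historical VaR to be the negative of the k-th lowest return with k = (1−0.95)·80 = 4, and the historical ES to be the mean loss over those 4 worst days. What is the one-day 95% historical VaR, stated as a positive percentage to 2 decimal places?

4.23%

k = 4; the 4th lowest return is -4.23%, so VaR = 4.23%.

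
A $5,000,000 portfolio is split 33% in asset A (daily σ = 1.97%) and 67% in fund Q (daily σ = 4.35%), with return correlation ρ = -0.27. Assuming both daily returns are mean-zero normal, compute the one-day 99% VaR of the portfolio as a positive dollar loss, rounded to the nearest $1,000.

σ_p² = 0.33²·1.97² + 0.67²·4.35² + 2·-0.27·0.33·0.67·1.97·4.35 = 7.8938 (%²).
σ_p = √7.8938 = 2.810%.
At 99%, z = 2.326.
VaR = 2.326 × 2.810% = 6.536%; on $5,000,000 that is $326,800.

$327,000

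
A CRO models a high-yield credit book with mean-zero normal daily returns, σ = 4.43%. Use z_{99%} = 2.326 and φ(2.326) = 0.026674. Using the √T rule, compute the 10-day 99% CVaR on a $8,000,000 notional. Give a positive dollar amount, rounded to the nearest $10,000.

σ_{10d} = 4.43% × √10 = 14.009%.
ES multiplier = φ(z)/(1−α) = 0.026674/0.01 = 2.667.
ES = 14.009% × 2.667 = 37.362%; on $8,000,000: $2,988,960.

$2,990,000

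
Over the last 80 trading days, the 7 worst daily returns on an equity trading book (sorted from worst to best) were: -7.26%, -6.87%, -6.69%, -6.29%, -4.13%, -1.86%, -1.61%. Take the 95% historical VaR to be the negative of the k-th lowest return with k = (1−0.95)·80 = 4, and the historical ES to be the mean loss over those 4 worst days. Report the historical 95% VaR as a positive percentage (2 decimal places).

6.29%

k = 4; the 4th lowest return is -6.29%, so VaR = 6.29%.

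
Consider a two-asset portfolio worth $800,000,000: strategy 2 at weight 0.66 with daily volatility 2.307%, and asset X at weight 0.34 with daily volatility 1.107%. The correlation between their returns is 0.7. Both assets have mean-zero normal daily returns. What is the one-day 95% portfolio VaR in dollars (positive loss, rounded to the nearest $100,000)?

σ_p² = 0.66²·2.307² + 0.34²·1.107² + 2·0.7·0.66·0.34·2.307·1.107 = 3.2624 (%²).
σ_p = √3.2624 = 1.806%.
At 95%, z = 1.645.
VaR = 1.645 × 1.806% = 2.971%; on $800,000,000 that is $23,768,000.

$23,800,000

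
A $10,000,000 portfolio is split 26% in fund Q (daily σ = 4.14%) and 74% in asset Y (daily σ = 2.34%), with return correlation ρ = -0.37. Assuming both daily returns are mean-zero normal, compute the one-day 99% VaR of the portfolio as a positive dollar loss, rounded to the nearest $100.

$387,700

σ_p² = 0.26²·4.14² + 0.74²·2.34² + 2·-0.37·0.26·0.74·4.14·2.34 = 2.7778 (%²).
σ_p = √2.7778 = 1.667%.
At 99%, z = 2.326.
VaR = 2.326 × 1.667% = 3.877%; on $10,000,000 that is $387,700.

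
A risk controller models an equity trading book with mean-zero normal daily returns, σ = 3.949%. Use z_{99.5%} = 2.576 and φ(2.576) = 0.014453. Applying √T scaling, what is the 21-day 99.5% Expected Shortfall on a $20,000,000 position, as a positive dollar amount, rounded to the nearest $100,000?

σ_{21d} = 3.949% × √21 = 18.097%.
ES multiplier = φ(z)/(1−α) = 0.014453/0.005 = 2.891.
ES = 18.097% × 2.891 = 52.318%; on $20,000,000: $10,463,600.

$10,500,000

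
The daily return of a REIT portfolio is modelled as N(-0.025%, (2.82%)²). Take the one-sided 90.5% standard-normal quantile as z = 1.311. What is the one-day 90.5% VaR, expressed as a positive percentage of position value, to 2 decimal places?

3.72%

VaR = −μ + z·σ = −(-0.025%) + 1.311 × 2.82% = 3.722%.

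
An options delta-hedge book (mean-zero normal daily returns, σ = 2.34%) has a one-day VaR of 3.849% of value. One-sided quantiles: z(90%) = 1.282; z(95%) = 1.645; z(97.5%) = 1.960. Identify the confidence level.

95%

Implied z = VaR/σ = 3.849 / 2.34 = 1.645.
This matches z(95%) = 1.645.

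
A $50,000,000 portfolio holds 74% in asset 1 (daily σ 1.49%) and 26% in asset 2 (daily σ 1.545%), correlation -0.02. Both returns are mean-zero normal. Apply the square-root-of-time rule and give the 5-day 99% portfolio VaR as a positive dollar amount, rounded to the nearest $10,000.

σ_p = √(0.74²·1.49² + 0.26²·1.545² + 2·-0.02·0.74·0.26·1.49·1.545) = 1.166%.
σ_{5d} = 1.166% × √5 = 2.607%.
z(99%) = 2.326.
VaR = 2.326 × 2.607% = 6.064%; on $50,000,000 that is $3,032,000.

$3,030,000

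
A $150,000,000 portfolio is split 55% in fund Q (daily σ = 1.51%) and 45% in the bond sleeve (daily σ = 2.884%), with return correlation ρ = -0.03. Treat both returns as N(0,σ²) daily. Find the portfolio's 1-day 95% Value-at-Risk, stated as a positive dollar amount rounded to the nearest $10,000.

σ_p² = 0.55²·1.51² + 0.45²·2.884² + 2·-0.03·0.55·0.45·1.51·2.884 = 2.3093 (%²).
σ_p = √2.3093 = 1.520%.
At 95%, z = 1.645.
VaR = 1.645 × 1.520% = 2.500%; on $150,000,000 that is $3,750,000.

$3,750,000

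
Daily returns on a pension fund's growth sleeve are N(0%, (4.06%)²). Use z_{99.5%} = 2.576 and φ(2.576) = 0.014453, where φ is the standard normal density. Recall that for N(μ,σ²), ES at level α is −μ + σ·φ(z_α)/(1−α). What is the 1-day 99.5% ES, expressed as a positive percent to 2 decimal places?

11.74%

Tail multiplier: φ(z)/(1−α) = 0.014453 / 0.005 = 2.891.
ES = 4.06% × 2.891 = 11.737%.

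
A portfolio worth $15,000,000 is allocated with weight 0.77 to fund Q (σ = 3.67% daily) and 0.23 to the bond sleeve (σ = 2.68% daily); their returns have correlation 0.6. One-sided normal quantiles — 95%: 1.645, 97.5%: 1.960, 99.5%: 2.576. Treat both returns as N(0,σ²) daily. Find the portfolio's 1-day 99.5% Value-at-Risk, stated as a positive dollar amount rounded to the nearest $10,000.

$1,250,000

σ_p² = 0.77²·3.67² + 0.23²·2.68² + 2·0.6·0.77·0.23·3.67·2.68 = 10.4559 (%²).
σ_p = √10.4559 = 3.234%.
VaR = 2.576 × 3.234% = 8.331%; on $15,000,000 that is $1,249,650.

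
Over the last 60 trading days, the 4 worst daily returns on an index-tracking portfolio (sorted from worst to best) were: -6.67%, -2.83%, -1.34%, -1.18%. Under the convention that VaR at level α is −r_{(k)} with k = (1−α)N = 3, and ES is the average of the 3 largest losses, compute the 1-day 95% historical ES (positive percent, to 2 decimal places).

3.61%

The 3 worst returns sum to -10.84%.
ES = −(-10.84%) / 3 = 3.6133…% ≈ 3.61%.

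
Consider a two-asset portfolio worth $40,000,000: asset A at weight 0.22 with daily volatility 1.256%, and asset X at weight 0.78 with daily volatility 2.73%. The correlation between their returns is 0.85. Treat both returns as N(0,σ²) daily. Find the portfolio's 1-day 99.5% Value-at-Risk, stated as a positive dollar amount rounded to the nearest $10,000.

$2,440,000

σ_p² = 0.22²·1.256² + 0.78²·2.73² + 2·0.85·0.22·0.78·1.256·2.73 = 5.6110 (%²).
σ_p = √5.6110 = 2.369%.
At 99.5%, z = 2.576.
VaR = 2.576 × 2.369% = 6.103%; on $40,000,000 that is $2,441,200.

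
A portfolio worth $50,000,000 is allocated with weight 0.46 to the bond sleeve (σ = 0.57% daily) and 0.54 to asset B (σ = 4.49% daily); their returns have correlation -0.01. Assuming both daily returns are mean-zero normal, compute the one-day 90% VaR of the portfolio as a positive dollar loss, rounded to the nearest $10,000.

$1,560,000

σ_p² = 0.46²·0.57² + 0.54²·4.49² + 2·-0.01·0.46·0.54·0.57·4.49 = 5.9347 (%²).
σ_p = √5.9347 = 2.436%.
At 90%, z = 1.282.
VaR = 1.282 × 2.436% = 3.123%; on $50,000,000 that is $1,561,500.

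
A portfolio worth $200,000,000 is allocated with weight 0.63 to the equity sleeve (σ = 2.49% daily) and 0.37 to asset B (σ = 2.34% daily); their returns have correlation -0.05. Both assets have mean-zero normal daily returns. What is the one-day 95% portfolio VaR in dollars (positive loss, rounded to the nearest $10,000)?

σ_p² = 0.63²·2.49² + 0.37²·2.34² + 2·-0.05·0.63·0.37·2.49·2.34 = 3.0746 (%²).
σ_p = √3.0746 = 1.753%.
At 95%, z = 1.645.
VaR = 1.645 × 1.753% = 2.884%; on $200,000,000 that is $5,768,000.

$5,770,000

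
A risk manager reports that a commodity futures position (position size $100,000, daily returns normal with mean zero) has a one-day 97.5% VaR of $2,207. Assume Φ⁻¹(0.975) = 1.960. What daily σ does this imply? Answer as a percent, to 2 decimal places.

1.13%

VaR as a fraction: $2,207 / $100,000 = 2.207%.
σ = VaR / z = 2.207% / 1.960 = 1.126%.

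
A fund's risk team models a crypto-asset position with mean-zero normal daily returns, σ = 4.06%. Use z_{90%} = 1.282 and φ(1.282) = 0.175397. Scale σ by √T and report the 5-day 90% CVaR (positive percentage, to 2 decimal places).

15.92%

σ_{5d} = 4.06% × √5 = 9.078%.
ES multiplier = φ(z)/(1−α) = 0.175397/0.1 = 1.754.
ES = 9.078% × 1.754 = 15.923%.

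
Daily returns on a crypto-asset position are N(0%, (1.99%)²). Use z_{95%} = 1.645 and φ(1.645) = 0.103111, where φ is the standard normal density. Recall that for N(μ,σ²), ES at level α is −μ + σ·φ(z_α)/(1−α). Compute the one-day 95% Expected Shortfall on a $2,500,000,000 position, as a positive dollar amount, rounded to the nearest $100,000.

Tail multiplier: φ(z)/(1−α) = 0.103111 / 0.05 = 2.062.
ES = 1.99% × 2.062 = 4.103%.
On $2,500,000,000: 0.04103 × $2,500,000,000 = $102,575,000.

$102,600,000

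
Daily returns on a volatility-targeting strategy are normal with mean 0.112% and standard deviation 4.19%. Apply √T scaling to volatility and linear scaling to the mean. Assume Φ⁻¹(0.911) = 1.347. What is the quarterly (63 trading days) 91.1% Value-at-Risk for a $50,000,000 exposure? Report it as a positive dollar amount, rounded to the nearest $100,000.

$18,900,000

σ_{63d} = 4.19% × √63 = 33.257%; μ_{63d} = 63 × 0.112% = 7.056%.
VaR = −(7.056%) + 1.347 × 33.257% = 37.741%.
On $50,000,000: 0.37741 × $50,000,000 = $18,870,500.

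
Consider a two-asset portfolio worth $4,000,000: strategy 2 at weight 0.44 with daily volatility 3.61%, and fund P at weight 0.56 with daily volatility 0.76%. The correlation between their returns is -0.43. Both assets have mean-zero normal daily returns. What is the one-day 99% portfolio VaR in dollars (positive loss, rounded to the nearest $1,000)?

σ_p² = 0.44²·3.61² + 0.56²·0.76² + 2·-0.43·0.44·0.56·3.61·0.76 = 2.1228 (%²).
σ_p = √2.1228 = 1.457%.
At 99%, z = 2.326.
VaR = 2.326 × 1.457% = 3.389%; on $4,000,000 that is $135,560.

$136,000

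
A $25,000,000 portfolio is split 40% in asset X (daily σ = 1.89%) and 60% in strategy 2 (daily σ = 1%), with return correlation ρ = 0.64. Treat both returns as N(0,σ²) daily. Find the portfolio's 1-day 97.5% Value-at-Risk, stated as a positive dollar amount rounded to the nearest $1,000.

$603,000

σ_p² = 0.4²·1.89² + 0.6²·1² + 2·0.64·0.4·0.6·1.89·1 = 1.5121 (%²).
σ_p = √1.5121 = 1.230%.
At 97.5%, z = 1.960.
VaR = 1.960 × 1.230% = 2.411%; on $25,000,000 that is $602,750.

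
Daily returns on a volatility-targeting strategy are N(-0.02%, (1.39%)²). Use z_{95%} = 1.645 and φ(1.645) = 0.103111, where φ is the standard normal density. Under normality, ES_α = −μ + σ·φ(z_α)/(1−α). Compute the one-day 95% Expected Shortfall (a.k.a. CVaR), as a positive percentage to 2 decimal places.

Tail multiplier: φ(z)/(1−α) = 0.103111 / 0.05 = 2.062.
ES = −(-0.02%) + 1.39% × 2.062 = 2.886%.

2.89%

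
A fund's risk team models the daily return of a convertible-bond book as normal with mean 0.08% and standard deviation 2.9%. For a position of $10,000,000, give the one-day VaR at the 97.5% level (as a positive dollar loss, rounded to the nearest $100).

At 97.5% one-sided, z = 1.960.
VaR = −μ + z·σ = −(0.08%) + 1.960 × 2.9% = 5.604%.
On $10,000,000: 0.05604 × $10,000,000 = $560,400.

$560,400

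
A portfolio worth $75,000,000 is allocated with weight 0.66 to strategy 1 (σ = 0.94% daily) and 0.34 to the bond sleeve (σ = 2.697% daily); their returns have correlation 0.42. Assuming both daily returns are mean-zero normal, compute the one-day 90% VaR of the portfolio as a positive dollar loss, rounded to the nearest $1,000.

$1,255,000

σ_p² = 0.66²·0.94² + 0.34²·2.697² + 2·0.42·0.66·0.34·0.94·2.697 = 1.7036 (%²).
σ_p = √1.7036 = 1.305%.
At 90%, z = 1.282.
VaR = 1.282 × 1.305% = 1.673%; on $75,000,000 that is $1,254,750.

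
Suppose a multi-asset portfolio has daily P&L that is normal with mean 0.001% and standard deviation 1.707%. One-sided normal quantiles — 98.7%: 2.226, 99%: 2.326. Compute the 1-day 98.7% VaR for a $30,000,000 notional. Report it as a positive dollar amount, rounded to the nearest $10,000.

$1,140,000

VaR = −μ + z·σ = −(0.001%) + 2.226 × 1.707% = 3.799%.
On $30,000,000: 0.03799 × $30,000,000 = $1,139,700.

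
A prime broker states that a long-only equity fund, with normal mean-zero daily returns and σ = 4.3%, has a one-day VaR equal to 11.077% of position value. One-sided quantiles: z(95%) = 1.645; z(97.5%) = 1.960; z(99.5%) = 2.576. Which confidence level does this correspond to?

Implied z = VaR/σ = 11.077 / 4.3 = 2.576.
This matches z(99.5%) = 2.576.

99.5%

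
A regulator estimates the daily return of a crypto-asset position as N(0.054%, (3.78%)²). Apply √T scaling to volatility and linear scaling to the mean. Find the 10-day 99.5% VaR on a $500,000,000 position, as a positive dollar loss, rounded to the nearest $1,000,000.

$151,000,000

At 99.5%, z = 2.576.
σ_{10d} = 3.78% × √10 = 11.953%; μ_{10d} = 10 × 0.054% = 0.540%.
VaR = −(0.540%) + 2.576 × 11.953% = 30.251%.
On $500,000,000: 0.30251 × $500,000,000 = $151,255,000.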